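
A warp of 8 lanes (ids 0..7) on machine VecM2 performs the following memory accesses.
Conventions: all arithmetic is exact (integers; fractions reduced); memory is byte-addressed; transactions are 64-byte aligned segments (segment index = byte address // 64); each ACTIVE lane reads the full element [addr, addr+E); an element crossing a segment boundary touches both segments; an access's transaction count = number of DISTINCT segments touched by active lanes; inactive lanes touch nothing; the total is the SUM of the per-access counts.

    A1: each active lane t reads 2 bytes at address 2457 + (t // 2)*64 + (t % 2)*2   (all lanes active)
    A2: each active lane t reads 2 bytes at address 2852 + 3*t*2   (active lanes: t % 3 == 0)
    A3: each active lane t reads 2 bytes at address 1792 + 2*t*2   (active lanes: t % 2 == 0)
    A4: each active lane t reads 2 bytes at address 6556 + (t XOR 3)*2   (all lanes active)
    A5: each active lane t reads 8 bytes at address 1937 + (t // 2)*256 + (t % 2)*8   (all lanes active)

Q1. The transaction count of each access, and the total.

A1: 4 transactions
A2: 2 transactions
A3: 1 transaction
A4: 1 transaction
A5: 4 transactions

Answer: 4,2,1,1,4; total 12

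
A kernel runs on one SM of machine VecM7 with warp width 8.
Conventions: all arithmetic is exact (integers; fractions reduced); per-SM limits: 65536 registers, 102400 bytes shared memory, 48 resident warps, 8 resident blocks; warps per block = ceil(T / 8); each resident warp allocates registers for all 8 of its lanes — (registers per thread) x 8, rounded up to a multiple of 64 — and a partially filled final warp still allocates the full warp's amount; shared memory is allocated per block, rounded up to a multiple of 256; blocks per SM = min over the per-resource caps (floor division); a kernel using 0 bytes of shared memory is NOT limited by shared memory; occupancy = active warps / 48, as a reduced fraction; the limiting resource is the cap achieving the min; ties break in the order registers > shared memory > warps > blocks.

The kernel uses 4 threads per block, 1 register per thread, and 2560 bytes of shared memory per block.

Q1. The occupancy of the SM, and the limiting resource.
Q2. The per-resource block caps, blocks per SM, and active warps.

Answer: occupancy 1/6, limited by blocks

registers: 1024 blocks
shared memory: 40 blocks
warps: 48 blocks
blocks: 8 blocks

Answer: 8 blocks, 8 active warps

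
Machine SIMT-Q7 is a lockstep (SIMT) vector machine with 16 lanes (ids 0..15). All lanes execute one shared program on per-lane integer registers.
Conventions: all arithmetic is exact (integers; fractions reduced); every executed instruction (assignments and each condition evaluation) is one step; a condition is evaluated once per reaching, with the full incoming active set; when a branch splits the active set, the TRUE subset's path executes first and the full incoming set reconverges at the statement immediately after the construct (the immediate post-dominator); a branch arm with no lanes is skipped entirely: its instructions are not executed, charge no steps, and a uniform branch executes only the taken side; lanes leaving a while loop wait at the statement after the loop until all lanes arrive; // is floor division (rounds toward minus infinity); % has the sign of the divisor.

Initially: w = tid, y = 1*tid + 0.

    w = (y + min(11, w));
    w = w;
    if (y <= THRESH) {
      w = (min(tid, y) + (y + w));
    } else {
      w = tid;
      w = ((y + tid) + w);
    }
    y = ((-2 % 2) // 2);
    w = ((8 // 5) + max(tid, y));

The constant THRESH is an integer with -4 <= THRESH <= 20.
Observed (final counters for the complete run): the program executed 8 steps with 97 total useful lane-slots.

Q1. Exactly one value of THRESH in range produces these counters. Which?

Answer: THRESH = 14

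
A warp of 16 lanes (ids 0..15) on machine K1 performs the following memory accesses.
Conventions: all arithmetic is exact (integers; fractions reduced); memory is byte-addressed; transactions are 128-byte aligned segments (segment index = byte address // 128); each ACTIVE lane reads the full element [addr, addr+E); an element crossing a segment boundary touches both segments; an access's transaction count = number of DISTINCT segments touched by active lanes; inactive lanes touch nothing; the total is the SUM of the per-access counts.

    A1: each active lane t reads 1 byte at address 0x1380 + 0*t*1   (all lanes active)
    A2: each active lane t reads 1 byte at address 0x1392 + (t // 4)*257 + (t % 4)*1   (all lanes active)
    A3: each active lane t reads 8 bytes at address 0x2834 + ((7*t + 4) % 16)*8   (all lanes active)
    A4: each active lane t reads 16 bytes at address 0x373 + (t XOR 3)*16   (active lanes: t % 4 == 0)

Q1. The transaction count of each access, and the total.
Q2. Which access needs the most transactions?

A1: 1 transaction
A2: 4 transactions
A3: 2 transactions
A4: 2 transactions

Answer: 1,4,2,2; total 9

Answer: A2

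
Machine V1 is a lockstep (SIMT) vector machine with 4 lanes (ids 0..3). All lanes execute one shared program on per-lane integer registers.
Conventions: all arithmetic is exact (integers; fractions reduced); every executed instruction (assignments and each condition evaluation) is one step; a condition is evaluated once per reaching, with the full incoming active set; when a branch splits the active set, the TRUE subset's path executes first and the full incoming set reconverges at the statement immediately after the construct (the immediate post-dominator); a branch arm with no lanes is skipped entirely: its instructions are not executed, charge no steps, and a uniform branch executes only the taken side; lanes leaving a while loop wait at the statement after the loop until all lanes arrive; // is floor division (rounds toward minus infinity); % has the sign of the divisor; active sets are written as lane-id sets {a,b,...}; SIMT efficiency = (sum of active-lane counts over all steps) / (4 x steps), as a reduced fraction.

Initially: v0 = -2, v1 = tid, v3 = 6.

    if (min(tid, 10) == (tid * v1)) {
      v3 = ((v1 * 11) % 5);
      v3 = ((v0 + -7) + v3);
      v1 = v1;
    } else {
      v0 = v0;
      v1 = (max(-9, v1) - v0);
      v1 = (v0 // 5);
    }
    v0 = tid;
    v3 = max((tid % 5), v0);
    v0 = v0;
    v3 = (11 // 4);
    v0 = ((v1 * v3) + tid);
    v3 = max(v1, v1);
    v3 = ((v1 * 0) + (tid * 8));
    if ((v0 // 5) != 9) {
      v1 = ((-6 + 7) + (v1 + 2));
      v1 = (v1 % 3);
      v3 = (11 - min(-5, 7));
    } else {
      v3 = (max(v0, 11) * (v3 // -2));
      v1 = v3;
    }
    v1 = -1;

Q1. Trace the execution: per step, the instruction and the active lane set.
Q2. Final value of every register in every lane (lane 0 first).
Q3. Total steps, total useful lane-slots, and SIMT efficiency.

step 0: eval (min(tid, 10) == (tid * v1)) {0,1,2,3}
step 1: v3 <- ((v1 * 11) % 5)        {0,1}
step 2: v3 <- ((v0 + -7) + v3)       {0,1}
step 3: v1 <- v1                     {0,1}
step 4: v0 <- v0                     {2,3}
step 5: v1 <- (max(-9, v1) - v0)     {2,3}
step 6: v1 <- (v0 // 5)              {2,3}
step 7: v0 <- tid                    {0,1,2,3}
step 8: v3 <- max((tid % 5), v0)     {0,1,2,3}
step 9: v0 <- v0                     {0,1,2,3}
step 10: v3 <- (11 // 4)              {0,1,2,3}
step 11: v0 <- ((v1 * v3) + tid)      {0,1,2,3}
step 12: v3 <- max(v1, v1)            {0,1,2,3}
step 13: v3 <- ((v1 * 0) + (tid * 8)) {0,1,2,3}
step 14: eval ((v0 // 5) != 9)        {0,1,2,3}
step 15: v1 <- ((-6 + 7) + (v1 + 2))  {0,1,2,3}
step 16: v1 <- (v1 % 3)               {0,1,2,3}
step 17: v3 <- (11 - min(-5, 7))      {0,1,2,3}
step 18: v1 <- -1                     {0,1,2,3}

Answer: 19 steps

v0: 0,3,0,1
v1: -1,-1,-1,-1
v3: 16,16,16,16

steps = 19; useful = 64; efficiency = 64/76 = 16/19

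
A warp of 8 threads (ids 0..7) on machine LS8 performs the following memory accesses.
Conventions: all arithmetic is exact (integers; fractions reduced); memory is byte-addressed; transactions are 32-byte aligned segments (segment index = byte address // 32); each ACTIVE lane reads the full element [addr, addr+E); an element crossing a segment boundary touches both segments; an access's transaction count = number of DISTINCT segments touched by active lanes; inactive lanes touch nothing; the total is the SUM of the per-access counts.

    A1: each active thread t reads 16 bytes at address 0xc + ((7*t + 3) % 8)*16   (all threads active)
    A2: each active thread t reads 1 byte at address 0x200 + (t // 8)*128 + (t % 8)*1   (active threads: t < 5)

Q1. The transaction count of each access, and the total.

A1: 5 transactions
A2: 1 transaction

Answer: 5,1; total 6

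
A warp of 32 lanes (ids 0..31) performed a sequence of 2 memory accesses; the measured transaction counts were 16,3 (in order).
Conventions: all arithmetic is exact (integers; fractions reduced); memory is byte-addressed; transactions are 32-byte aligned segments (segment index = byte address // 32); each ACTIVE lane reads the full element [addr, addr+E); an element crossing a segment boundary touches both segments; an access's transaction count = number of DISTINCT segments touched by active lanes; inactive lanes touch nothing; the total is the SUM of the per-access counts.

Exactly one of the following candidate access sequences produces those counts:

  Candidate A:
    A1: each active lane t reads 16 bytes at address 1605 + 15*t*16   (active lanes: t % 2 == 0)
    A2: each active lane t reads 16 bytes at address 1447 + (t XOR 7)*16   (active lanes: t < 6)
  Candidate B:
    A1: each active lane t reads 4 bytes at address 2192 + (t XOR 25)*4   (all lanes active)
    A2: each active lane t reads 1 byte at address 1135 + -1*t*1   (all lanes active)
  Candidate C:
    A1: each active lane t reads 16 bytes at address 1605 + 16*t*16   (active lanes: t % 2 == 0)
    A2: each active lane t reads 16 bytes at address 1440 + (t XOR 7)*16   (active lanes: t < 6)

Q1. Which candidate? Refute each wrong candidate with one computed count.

A: A2 gives 4 transactions, not 3
B: A1 gives 5 transactions, not 16
C: all counts match (16,3)

Answer: C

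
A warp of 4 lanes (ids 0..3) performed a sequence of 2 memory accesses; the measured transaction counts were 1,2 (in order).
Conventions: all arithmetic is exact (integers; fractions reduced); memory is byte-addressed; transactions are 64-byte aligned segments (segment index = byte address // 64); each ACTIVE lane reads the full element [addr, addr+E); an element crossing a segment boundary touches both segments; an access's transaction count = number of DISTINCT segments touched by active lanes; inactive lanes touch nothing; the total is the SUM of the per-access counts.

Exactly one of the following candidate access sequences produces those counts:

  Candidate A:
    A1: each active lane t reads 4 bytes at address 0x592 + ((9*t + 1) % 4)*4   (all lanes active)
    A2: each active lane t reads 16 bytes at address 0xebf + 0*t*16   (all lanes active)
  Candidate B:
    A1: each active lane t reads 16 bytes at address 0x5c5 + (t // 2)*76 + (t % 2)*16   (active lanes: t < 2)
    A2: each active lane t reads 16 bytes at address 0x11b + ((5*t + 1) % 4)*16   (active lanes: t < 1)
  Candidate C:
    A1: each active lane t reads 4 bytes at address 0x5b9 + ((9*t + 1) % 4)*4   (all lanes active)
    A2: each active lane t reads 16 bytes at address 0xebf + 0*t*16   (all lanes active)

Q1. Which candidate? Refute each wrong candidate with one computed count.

B: A2 gives 1 transaction, not 2
C: A1 gives 2 transactions, not 1
A: all counts match (1,2)

Answer: A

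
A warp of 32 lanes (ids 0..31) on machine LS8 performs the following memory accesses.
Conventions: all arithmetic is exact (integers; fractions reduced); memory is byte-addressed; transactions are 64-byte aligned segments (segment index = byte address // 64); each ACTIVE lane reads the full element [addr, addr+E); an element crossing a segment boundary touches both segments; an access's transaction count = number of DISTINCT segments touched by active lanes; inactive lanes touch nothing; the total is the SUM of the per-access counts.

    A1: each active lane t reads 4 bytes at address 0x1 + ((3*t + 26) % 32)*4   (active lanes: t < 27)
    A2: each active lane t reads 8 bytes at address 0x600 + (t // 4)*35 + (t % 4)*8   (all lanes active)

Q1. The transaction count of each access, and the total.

A1: 3 transactions
A2: 5 transactions

Answer: 3,5; total 8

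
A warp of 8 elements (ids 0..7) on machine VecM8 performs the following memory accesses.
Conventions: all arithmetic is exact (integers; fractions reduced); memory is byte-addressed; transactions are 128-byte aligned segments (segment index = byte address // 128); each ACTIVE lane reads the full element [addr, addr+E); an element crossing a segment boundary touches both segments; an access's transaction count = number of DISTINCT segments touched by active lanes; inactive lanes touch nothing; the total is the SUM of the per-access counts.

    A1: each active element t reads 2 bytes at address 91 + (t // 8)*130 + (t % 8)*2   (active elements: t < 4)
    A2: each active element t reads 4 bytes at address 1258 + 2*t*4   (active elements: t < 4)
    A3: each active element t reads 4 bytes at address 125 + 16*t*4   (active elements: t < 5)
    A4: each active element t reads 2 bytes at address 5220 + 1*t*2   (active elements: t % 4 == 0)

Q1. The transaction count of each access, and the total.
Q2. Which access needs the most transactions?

A1: 1 transaction
A2: 2 transactions
A3: 4 transactions
A4: 1 transaction

Answer: 1,2,4,1; total 8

Answer: A3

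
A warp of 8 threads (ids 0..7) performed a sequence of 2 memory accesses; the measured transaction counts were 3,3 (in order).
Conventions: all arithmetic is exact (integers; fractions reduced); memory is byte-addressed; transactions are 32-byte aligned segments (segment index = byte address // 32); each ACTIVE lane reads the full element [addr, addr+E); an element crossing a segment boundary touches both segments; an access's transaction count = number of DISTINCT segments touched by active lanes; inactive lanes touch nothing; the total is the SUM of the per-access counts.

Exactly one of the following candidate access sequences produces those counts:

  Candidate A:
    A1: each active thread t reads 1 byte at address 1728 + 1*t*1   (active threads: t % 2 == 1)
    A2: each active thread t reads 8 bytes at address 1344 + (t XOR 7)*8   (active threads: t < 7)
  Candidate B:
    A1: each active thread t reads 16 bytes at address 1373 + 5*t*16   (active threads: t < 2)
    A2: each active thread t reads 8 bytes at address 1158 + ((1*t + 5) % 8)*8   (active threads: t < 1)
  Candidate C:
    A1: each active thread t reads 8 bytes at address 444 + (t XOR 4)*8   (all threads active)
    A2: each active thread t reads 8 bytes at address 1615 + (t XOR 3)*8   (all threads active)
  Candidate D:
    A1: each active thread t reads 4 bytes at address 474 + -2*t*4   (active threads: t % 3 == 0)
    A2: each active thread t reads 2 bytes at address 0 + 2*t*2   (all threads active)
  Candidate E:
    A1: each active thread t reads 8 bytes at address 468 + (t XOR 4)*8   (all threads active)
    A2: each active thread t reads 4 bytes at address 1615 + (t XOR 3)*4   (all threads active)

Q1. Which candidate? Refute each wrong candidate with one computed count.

A: A1 gives 1 transaction, not 3
B: A2 gives 1 transaction, not 3
D: A1 gives 2 transactions, not 3
E: A2 gives 2 transactions, not 3
C: all counts match (3,3)

Answer: C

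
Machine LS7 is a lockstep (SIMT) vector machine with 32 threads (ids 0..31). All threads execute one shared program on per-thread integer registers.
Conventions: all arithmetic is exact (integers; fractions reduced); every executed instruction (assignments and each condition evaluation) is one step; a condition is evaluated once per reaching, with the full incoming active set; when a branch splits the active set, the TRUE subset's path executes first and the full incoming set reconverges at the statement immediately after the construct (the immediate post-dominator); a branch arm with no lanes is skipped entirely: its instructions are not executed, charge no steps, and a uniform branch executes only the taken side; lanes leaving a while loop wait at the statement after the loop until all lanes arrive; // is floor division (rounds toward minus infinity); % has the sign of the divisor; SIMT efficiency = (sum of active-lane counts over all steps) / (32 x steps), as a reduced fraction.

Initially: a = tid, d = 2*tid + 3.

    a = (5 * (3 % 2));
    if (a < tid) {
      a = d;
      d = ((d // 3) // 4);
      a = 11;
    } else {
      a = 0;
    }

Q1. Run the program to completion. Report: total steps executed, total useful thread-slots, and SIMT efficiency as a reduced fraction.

Answer: 6 steps, 148 useful, 37/48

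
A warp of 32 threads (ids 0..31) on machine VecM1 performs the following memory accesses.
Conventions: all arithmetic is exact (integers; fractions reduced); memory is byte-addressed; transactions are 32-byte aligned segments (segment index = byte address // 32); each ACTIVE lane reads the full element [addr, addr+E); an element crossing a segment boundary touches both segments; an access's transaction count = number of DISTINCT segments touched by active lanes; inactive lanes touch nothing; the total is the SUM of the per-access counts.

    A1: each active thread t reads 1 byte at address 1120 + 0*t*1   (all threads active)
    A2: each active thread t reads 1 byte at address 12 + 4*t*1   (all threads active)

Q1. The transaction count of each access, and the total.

A1: 1 transaction
A2: 5 transactions

Answer: 1,5; total 6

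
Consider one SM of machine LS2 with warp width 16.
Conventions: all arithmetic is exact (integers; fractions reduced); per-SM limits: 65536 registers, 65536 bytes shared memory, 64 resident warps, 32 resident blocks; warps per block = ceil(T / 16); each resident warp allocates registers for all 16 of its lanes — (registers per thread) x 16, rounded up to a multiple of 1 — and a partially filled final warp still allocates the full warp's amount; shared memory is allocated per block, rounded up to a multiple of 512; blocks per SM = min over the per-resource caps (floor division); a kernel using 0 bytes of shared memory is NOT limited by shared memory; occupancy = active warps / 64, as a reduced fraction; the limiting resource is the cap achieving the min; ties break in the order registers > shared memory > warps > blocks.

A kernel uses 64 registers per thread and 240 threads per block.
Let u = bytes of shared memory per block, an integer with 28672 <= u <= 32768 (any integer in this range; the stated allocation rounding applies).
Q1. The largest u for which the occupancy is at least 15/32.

Answer: u = 32768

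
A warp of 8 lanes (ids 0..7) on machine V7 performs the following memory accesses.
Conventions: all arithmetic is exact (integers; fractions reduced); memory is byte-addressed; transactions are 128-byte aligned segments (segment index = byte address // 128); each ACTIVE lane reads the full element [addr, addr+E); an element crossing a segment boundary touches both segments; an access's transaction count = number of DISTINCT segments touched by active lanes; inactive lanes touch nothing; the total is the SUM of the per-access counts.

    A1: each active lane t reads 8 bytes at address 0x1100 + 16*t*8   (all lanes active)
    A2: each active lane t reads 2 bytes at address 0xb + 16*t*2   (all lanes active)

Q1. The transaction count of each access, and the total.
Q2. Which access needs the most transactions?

A1: 8 transactions
A2: 2 transactions

Answer: 8,2; total 10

Answer: A1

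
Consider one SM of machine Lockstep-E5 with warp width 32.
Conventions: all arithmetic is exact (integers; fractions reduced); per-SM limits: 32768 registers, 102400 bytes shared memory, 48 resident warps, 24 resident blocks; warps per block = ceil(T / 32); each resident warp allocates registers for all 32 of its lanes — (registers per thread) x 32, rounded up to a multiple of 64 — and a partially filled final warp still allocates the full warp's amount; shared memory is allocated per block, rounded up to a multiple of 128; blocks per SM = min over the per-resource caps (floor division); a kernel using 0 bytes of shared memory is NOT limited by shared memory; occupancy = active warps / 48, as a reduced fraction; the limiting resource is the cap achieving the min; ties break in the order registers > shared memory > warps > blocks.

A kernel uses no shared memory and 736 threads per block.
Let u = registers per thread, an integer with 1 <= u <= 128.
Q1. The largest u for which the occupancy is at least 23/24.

Answer: u = 22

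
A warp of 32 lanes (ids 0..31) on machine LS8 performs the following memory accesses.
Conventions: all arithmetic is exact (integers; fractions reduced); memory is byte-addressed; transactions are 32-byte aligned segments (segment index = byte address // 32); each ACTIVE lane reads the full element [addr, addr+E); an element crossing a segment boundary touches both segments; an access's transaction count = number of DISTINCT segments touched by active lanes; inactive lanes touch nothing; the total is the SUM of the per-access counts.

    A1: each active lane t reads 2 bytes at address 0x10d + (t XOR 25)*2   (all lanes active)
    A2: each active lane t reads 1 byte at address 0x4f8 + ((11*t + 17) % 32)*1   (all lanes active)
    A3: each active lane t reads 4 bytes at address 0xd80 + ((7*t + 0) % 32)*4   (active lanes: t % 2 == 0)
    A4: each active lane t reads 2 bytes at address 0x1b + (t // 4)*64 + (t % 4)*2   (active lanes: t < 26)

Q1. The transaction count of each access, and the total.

A1: 3 transactions
A2: 2 transactions
A3: 4 transactions
A4: 13 transactions

Answer: 3,2,4,13; total 22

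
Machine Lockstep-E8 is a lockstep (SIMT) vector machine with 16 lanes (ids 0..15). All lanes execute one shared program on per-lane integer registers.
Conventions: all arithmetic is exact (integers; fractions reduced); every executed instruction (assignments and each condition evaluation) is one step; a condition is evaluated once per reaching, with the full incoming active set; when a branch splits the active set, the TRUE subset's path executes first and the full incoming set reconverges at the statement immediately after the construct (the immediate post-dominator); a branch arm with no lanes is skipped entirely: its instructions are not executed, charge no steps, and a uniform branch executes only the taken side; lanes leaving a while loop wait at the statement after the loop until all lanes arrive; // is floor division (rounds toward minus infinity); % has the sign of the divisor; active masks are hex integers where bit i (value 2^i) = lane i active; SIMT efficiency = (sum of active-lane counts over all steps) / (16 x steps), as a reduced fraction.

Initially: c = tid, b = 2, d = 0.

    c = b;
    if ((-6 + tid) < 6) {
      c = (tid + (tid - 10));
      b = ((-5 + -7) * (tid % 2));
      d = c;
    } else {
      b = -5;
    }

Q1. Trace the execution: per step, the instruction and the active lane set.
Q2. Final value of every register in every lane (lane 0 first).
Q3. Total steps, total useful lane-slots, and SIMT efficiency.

step 0: c <- b                       0xffff
step 1: eval ((-6 + tid) < 6)        0xffff
step 2: c <- (tid + (tid - 10))      0x0fff
step 3: b <- ((-5 + -7) * (tid % 2)) 0x0fff
step 4: d <- c                       0x0fff
step 5: b <- -5                      0xf000

Answer: 6 steps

c: -10,-8,-6,-4,-2,0,2,4,6,8,10,12,2,2,2,2
b: 0,-12,0,-12,0,-12,0,-12,0,-12,0,-12,-5,-5,-5,-5
d: -10,-8,-6,-4,-2,0,2,4,6,8,10,12,0,0,0,0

steps = 6; useful = 72; efficiency = 72/96 = 3/4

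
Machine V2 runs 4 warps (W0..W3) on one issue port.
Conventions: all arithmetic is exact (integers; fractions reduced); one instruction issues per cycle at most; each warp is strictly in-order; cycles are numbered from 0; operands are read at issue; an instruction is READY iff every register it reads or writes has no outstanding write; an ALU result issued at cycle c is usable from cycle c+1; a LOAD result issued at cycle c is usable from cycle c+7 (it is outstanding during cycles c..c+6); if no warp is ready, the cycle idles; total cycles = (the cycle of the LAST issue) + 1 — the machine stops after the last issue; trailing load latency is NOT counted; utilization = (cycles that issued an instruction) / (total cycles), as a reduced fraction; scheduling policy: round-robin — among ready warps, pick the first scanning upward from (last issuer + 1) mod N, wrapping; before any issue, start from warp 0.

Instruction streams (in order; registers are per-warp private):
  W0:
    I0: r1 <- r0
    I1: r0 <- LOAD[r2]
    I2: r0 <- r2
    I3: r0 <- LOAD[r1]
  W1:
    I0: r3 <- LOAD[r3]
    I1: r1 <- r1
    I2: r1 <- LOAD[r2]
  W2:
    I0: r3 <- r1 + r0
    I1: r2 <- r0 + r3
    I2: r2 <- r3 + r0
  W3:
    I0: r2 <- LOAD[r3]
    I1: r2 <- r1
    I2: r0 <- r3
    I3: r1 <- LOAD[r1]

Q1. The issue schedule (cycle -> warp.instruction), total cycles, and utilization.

cycle 0: W0.I0
cycle 1: W1.I0
cycle 2: W2.I0
cycle 3: W3.I0
cycle 4: W0.I1
cycle 5: W1.I1
cycle 6: W2.I1
cycle 7: W1.I2
cycle 8: W2.I2
cycle 9: idle
cycle 10: W3.I1
cycle 11: W0.I2
cycle 12: W3.I2
cycle 13: W0.I3
cycle 14: W3.I3

Answer: 15 cycles, utilization 14/15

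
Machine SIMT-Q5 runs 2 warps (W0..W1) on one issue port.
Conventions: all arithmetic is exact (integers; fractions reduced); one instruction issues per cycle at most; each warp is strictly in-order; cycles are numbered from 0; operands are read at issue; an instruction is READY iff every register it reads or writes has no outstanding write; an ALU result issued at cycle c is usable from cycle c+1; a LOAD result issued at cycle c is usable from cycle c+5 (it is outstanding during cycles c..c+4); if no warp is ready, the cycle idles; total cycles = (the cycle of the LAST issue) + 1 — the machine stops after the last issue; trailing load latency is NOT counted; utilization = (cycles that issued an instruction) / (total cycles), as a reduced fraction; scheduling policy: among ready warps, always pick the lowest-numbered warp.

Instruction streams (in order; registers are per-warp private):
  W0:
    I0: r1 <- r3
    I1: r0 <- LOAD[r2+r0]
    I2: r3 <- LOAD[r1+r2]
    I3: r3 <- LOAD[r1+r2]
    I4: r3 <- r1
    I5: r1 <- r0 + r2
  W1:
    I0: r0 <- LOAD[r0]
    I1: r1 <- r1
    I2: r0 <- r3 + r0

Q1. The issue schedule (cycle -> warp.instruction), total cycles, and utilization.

cycle 0: W0.I0
cycle 1: W0.I1
cycle 2: W0.I2
cycle 3: W1.I0
cycle 4: W1.I1
cycle 5: idle
cycle 6: idle
cycle 7: W0.I3
cycle 8: W1.I2
cycle 9: idle
cycle 10: idle
cycle 11: idle
cycle 12: W0.I4
cycle 13: W0.I5

Answer: 14 cycles, utilization 9/14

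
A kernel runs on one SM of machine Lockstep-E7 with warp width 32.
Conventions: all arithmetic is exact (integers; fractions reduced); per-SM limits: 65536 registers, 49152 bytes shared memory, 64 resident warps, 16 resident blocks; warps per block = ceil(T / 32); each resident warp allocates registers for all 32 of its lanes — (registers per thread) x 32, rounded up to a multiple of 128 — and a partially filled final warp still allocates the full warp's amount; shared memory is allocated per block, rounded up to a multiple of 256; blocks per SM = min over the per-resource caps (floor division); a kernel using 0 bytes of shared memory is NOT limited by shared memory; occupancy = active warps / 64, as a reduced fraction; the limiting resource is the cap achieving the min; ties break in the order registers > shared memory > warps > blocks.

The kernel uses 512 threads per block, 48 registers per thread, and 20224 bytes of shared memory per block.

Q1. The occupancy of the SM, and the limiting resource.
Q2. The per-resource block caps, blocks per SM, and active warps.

Answer: occupancy 1/2, limited by registers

registers: 2 blocks
shared memory: 2 blocks
warps: 4 blocks
blocks: 16 blocks

Answer: 2 blocks, 32 active warps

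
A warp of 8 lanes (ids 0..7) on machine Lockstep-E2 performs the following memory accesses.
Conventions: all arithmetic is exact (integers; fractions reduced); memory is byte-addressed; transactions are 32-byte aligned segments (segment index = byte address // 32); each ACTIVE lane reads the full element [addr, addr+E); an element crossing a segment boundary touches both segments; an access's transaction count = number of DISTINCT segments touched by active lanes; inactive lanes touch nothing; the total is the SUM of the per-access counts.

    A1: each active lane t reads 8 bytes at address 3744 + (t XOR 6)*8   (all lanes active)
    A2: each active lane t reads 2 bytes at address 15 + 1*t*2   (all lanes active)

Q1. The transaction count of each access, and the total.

A1: 2 transactions
A2: 1 transaction

Answer: 2,1; total 3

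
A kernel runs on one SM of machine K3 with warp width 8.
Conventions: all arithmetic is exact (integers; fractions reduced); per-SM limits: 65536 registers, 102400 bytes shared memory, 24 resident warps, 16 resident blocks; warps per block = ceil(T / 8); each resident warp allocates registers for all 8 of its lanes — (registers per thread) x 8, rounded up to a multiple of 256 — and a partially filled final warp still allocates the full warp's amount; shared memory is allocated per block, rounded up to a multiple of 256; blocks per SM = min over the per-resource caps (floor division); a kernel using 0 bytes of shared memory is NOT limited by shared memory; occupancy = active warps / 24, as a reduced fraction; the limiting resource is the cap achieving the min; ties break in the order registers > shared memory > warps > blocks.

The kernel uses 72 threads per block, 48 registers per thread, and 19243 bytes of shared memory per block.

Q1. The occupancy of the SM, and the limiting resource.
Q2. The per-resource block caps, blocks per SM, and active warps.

Answer: occupancy 3/4, limited by warps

registers: 14 blocks
shared memory: 5 blocks
warps: 2 blocks
blocks: 16 blocks

Answer: 2 blocks, 18 active warps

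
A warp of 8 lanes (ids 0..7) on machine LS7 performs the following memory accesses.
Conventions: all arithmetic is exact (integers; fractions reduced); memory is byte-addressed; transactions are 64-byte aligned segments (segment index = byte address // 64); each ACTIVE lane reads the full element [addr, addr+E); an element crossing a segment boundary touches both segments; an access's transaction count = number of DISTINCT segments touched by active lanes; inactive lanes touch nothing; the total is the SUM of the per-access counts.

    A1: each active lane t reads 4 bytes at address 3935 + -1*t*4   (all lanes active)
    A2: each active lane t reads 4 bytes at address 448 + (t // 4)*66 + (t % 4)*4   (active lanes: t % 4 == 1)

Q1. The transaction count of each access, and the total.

A1: 1 transaction
A2: 2 transactions

Answer: 1,2; total 3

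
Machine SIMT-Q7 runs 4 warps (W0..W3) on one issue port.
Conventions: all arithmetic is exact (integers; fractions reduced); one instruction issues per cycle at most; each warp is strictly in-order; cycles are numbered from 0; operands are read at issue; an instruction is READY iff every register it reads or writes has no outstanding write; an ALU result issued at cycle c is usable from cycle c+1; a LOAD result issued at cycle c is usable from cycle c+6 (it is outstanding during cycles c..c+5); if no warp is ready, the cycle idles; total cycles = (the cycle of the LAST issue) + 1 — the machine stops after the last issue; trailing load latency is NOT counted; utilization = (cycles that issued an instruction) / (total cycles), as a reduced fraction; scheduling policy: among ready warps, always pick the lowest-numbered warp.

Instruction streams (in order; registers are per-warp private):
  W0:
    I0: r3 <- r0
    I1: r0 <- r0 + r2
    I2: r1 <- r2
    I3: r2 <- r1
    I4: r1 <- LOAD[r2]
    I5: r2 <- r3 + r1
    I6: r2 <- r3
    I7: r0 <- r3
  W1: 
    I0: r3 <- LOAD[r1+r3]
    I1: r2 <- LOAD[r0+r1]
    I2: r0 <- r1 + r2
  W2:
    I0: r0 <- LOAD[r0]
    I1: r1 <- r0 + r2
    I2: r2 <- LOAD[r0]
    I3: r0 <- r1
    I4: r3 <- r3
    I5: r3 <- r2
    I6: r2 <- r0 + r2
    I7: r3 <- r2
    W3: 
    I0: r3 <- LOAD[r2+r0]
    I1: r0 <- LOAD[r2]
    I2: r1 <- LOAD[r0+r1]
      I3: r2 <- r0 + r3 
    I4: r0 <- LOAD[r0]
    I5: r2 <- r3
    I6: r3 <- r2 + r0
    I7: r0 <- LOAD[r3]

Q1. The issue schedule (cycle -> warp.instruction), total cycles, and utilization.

cycle 0: W0.I0
cycle 1: W0.I1
cycle 2: W0.I2
cycle 3: W0.I3
cycle 4: W0.I4
cycle 5: W1.I0
cycle 6: W1.I1
cycle 7: W2.I0
cycle 8: W3.I0
cycle 9: W3.I1
cycle 10: W0.I5
cycle 11: W0.I6
cycle 12: W0.I7
cycle 13: W1.I2
cycle 14: W2.I1
cycle 15: W2.I2
cycle 16: W2.I3
cycle 17: W2.I4
cycle 18: W3.I2
cycle 19: W3.I3
cycle 20: W3.I4
cycle 21: W2.I5
cycle 22: W2.I6
cycle 23: W2.I7
cycle 24: W3.I5
cycle 25: idle
cycle 26: W3.I6
cycle 27: W3.I7

Answer: 28 cycles, utilization 27/28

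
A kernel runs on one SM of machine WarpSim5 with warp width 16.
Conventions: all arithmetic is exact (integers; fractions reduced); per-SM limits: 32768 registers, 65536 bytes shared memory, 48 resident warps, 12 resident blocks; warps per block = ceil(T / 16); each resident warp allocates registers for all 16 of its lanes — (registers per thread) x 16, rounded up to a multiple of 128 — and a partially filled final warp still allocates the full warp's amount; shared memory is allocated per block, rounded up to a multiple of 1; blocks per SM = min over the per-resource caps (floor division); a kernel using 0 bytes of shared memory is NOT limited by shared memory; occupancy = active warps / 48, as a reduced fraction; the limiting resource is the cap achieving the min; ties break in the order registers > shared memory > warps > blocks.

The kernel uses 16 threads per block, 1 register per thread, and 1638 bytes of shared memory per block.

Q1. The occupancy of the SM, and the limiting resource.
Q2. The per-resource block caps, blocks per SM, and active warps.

Answer: occupancy 1/4, limited by blocks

registers: 256 blocks
shared memory: 40 blocks
warps: 48 blocks
blocks: 12 blocks

Answer: 12 blocks, 12 active warps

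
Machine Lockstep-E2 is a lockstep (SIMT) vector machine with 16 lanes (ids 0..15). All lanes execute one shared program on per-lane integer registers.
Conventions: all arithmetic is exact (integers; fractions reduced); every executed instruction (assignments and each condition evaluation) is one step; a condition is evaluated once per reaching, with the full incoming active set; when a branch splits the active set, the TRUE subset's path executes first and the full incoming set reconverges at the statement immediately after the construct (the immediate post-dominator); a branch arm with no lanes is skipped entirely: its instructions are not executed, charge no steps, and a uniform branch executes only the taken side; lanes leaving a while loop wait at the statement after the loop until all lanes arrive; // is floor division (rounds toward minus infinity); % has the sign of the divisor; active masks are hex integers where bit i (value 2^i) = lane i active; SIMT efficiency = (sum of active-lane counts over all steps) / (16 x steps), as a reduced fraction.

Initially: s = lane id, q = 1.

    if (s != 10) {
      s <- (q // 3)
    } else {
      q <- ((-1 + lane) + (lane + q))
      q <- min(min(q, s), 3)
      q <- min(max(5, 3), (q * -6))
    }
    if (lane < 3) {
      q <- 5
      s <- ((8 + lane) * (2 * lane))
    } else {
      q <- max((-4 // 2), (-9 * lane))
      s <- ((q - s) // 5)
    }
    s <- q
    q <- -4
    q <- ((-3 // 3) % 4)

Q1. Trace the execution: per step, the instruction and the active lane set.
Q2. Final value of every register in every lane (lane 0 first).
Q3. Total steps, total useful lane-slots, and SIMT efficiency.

step 0: eval (s != 10)               0xffff
step 1: s <- (q // 3)                0xfbff
step 2: q <- ((-1 + lane) + (lane + q)) 0x0400
step 3: q <- min(min(q, s), 3)       0x0400
step 4: q <- min(max(5, 3), (q * -6)) 0x0400
step 5: eval (lane < 3)              0xffff
step 6: q <- 5                       0x0007
step 7: s <- ((8 + lane) * (2 * lane)) 0x0007
step 8: q <- max((-4 // 2), (-9 * lane)) 0xfff8
step 9: s <- ((q - s) // 5)          0xfff8
step 10: s <- q                       0xffff
step 11: q <- -4                      0xffff
step 12: q <- ((-3 // 3) % 4)         0xffff

Answer: 13 steps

s: 5,5,5,-2,-2,-2,-2,-2,-2,-2,-2,-2,-2,-2,-2,-2
q: 3,3,3,3,3,3,3,3,3,3,3,3,3,3,3,3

steps = 13; useful = 130; efficiency = 130/208 = 5/8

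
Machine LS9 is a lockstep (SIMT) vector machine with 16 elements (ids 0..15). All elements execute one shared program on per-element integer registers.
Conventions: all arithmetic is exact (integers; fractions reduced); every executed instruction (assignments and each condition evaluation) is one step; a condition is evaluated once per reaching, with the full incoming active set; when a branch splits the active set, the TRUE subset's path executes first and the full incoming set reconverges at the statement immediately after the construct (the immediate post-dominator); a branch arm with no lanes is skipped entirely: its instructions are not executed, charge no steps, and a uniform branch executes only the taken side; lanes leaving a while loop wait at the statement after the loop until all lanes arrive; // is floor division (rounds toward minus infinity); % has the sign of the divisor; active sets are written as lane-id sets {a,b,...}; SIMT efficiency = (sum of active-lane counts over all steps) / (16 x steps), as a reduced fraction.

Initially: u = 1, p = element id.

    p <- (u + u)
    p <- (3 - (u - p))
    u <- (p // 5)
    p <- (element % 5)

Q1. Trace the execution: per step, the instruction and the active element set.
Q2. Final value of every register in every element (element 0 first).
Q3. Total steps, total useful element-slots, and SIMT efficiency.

step 0: p <- (u + u)                 {0,1,2,3,4,5,6,7,8,9,10,11,12,13,14,15}
step 1: p <- (3 - (u - p))           {0,1,2,3,4,5,6,7,8,9,10,11,12,13,14,15}
step 2: u <- (p // 5)                {0,1,2,3,4,5,6,7,8,9,10,11,12,13,14,15}
step 3: p <- (element % 5)           {0,1,2,3,4,5,6,7,8,9,10,11,12,13,14,15}

Answer: 4 steps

u: 0,0,0,0,0,0,0,0,0,0,0,0,0,0,0,0
p: 0,1,2,3,4,0,1,2,3,4,0,1,2,3,4,0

steps = 4; useful = 64; efficiency = 64/64 = 1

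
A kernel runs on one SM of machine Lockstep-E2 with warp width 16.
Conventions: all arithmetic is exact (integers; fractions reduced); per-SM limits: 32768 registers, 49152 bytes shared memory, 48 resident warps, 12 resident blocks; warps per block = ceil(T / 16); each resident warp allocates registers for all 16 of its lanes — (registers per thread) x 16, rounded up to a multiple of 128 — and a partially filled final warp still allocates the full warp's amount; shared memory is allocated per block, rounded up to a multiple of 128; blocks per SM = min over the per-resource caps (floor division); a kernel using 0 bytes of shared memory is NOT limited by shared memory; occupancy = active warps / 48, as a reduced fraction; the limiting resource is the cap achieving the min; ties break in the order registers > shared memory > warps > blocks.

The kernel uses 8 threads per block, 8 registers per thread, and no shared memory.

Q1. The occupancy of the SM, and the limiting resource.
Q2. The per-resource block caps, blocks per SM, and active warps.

Answer: occupancy 1/4, limited by blocks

registers: 256 blocks
shared memory: no limit (kernel uses none)
warps: 48 blocks
blocks: 12 blocks

Answer: 12 blocks, 12 active warps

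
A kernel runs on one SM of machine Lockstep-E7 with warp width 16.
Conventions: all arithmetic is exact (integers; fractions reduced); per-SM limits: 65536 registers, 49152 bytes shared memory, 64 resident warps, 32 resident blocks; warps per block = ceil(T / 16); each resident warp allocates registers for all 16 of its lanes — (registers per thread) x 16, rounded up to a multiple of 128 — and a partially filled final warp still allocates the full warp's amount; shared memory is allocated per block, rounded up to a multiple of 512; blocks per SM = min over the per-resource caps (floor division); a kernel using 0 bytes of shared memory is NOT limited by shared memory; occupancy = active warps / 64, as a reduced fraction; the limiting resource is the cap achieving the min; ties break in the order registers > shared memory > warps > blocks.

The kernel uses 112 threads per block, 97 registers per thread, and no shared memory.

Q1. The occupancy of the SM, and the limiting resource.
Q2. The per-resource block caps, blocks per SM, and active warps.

Answer: occupancy 35/64, limited by registers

registers: 5 blocks
shared memory: no limit (kernel uses none)
warps: 9 blocks
blocks: 32 blocks

Answer: 5 blocks, 35 active warps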